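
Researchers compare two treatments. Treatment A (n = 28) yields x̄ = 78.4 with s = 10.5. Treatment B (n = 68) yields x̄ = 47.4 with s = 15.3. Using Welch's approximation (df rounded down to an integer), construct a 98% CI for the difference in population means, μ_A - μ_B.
(24.54, 37.46)

Difference: x̄₁ - x̄₂ = 31.00
SE = √(s₁²/n₁ + s₂²/n₂) = √(10.5²/28 + 15.3²/68) = 2.7166
df = 72.51 → 72 (Welch–Satterthwaite, rounded down)
t* = 2.379

CI: 31.00 ± 2.379 · 2.7166 = 31.00 ± 6.46 = (24.54, 37.46)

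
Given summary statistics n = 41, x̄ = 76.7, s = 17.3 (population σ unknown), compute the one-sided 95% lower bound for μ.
μ ≥ 72.15

Lower bound (one-sided):
t* = 1.684 (one-sided for 95%)
Lower bound = x̄ - t* · s/√n = 76.7 - 1.684 · 17.3/√41 = 72.15

We are 95% confident that μ ≥ 72.15.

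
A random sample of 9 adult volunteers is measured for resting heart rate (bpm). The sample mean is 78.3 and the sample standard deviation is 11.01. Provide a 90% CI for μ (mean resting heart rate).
(71.47, 85.13)

t-interval (σ unknown):
df = n - 1 = 8
t* = 1.860 for 90% confidence

Margin of error = t* · s/√n = 1.860 · 11.01/√9 = 6.83

CI: (71.47, 85.13)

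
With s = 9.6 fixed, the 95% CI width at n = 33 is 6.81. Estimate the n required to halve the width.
n ≈ 132

CI width ∝ 1/√n
To reduce width by factor 2, need √n to grow by 2 → need 2² = 4 times as many samples.

Current: n = 33, width = 6.81
New: n = 132, width ≈ 3.31

Width reduced by factor of 6.81/3.31 = 2.06.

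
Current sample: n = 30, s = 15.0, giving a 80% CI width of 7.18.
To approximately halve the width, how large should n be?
n ≈ 120

CI width ∝ 1/√n
To reduce width by factor 2, need √n to grow by 2 → need 2² = 4 times as many samples.

Current: n = 30, width = 7.18
New: n = 120, width ≈ 3.53

Width reduced by factor of 7.18/3.53 = 2.03.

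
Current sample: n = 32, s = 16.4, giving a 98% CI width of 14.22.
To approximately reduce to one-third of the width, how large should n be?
n ≈ 288

CI width ∝ 1/√n
To reduce width by factor 3, need √n to grow by 3 → need 3² = 9 times as many samples.

Current: n = 32, width = 14.22
New: n = 288, width ≈ 4.52

Width reduced by factor of 14.22/4.52 = 3.15.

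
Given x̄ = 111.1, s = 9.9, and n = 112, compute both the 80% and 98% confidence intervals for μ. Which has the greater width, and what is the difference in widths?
98% CI is wider by 2.01

df = 111
80% CI: t* = 1.289, (109.89, 112.31), width = 2 · t* · s/√n = 2.41
98% CI: t* = 2.360, (108.89, 113.31), width = 2 · t* · s/√n = 4.42

The 98% CI is wider by 4.42 - 2.41 = 2.01.
Higher confidence requires a wider interval.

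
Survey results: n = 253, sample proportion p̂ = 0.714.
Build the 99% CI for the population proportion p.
(0.641, 0.787)

Proportion CI:
SE = √(p̂(1-p̂)/n) = √(0.714 · 0.286 / 253) = 0.02841

z* = 2.576
Margin = z* · SE = 2.576 · 0.02841 = 0.0732

CI: 0.714 ± 0.0732 = (0.641, 0.787)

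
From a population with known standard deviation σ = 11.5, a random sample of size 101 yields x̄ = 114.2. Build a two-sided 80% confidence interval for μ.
(112.73, 115.67)

z-interval (σ known):
z* = 1.282 for 80% confidence

Margin of error = z* · σ/√n = 1.282 · 11.5/√101 = 1.47

CI: (114.2 - 1.47, 114.2 + 1.47) = (112.73, 115.67)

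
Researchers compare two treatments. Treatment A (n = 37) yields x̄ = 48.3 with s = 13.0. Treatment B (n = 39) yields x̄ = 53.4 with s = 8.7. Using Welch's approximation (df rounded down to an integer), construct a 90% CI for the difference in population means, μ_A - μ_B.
(-9.36, -0.84)

Difference: x̄₁ - x̄₂ = -5.10
SE = √(s₁²/n₁ + s₂²/n₂) = √(13.0²/37 + 8.7²/39) = 2.5511
df = 62.42 → 62 (Welch–Satterthwaite, rounded down)
t* = 1.670

CI: -5.10 ± 1.670 · 2.5511 = -5.10 ± 4.26 = (-9.36, -0.84)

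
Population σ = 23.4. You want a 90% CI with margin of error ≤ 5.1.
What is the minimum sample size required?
n ≥ 57

For margin E ≤ 5.1:
n ≥ (z* · σ / E)²
n ≥ (1.645 · 23.4 / 5.1)²
n ≥ 56.97

Minimum n = 57 (rounding up)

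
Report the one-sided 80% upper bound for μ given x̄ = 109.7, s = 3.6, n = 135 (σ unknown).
μ ≤ 109.96

Upper bound (one-sided):
t* = 0.844 (one-sided for 80%)
Upper bound = x̄ + t* · s/√n = 109.7 + 0.844 · 3.6/√135 = 109.96

We are 80% confident that μ ≤ 109.96.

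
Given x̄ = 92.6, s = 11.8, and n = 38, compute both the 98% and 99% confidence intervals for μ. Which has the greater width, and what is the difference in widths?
99% CI is wider by 1.08

df = 37
98% CI: t* = 2.431, (87.95, 97.25), width = 2 · t* · s/√n = 9.31
99% CI: t* = 2.715, (87.40, 97.80), width = 2 · t* · s/√n = 10.39

The 99% CI is wider by 10.39 - 9.31 = 1.08.
Higher confidence requires a wider interval.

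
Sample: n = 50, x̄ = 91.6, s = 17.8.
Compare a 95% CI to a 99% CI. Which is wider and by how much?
99% CI is wider by 3.37

df = 49
95% CI: t* = 2.010, (86.54, 96.66), width = 2 · t* · s/√n = 10.12
99% CI: t* = 2.680, (84.85, 98.35), width = 2 · t* · s/√n = 13.49

The 99% CI is wider by 13.49 - 10.12 = 3.37.
Higher confidence requires a wider interval.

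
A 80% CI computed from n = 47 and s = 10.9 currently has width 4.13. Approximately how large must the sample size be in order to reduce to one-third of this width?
n ≈ 423

CI width ∝ 1/√n
To reduce width by factor 3, need √n to grow by 3 → need 3² = 9 times as many samples.

Current: n = 47, width = 4.13
New: n = 423, width ≈ 1.36

Width reduced by factor of 4.13/1.36 = 3.04.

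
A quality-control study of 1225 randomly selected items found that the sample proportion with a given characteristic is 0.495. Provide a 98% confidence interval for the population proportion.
(0.462, 0.528)

Proportion CI:
SE = √(p̂(1-p̂)/n) = √(0.495 · 0.505 / 1225) = 0.01428

z* = 2.326
Margin = z* · SE = 2.326 · 0.01428 = 0.0332

CI: 0.495 ± 0.0332 = (0.462, 0.528)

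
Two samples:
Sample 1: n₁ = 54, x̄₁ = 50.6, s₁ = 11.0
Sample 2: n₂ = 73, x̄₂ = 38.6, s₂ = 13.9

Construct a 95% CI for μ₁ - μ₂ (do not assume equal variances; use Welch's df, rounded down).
(7.62, 16.38)

Difference: x̄₁ - x̄₂ = 12.00
SE = √(s₁²/n₁ + s₂²/n₂) = √(11.0²/54 + 13.9²/73) = 2.2108
df = 124.39 → 124 (Welch–Satterthwaite, rounded down)
t* = 1.979

CI: 12.00 ± 1.979 · 2.2108 = 12.00 ± 4.38 = (7.62, 16.38)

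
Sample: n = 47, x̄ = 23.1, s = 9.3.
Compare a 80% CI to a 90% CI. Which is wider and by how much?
90% CI is wider by 1.03

df = 46
80% CI: t* = 1.300, (21.34, 24.86), width = 2 · t* · s/√n = 3.53
90% CI: t* = 1.679, (20.82, 25.38), width = 2 · t* · s/√n = 4.56

The 90% CI is wider by 4.56 - 3.53 = 1.03.
Higher confidence requires a wider interval.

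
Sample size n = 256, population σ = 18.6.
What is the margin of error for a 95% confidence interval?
Margin of error = 2.28

Margin of error = z* · σ/√n
= 1.960 · 18.6/√256
= 1.960 · 18.6/16.0000
= 2.28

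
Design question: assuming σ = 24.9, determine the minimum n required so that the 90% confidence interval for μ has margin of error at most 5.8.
n ≥ 50

For margin E ≤ 5.8:
n ≥ (z* · σ / E)²
n ≥ (1.645 · 24.9 / 5.8)²
n ≥ 49.87

Minimum n = 50 (rounding up)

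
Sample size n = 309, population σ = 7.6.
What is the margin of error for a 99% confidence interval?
Margin of error = 1.11

Margin of error = z* · σ/√n
= 2.576 · 7.6/√309
= 2.576 · 7.6/17.5784
= 1.11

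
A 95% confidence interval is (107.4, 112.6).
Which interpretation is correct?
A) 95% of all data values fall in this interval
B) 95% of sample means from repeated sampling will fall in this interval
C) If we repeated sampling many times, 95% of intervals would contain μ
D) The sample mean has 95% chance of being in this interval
C

A) Wrong — a CI is about the parameter μ, not individual data values.
B) Wrong — coverage applies to intervals containing μ, not to future x̄ values.
C) Correct — this is the frequentist long-run coverage interpretation.
D) Wrong — x̄ is observed and sits in the interval by construction.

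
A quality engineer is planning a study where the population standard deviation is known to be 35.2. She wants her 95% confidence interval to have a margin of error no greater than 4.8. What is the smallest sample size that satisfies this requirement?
n ≥ 207

For margin E ≤ 4.8:
n ≥ (z* · σ / E)²
n ≥ (1.960 · 35.2 / 4.8)²
n ≥ 206.59

Minimum n = 207 (rounding up)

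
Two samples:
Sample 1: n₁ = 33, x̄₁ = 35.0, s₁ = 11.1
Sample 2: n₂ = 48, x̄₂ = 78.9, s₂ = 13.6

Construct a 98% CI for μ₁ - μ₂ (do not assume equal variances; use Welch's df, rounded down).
(-50.44, -37.36)

Difference: x̄₁ - x̄₂ = -43.90
SE = √(s₁²/n₁ + s₂²/n₂) = √(11.1²/33 + 13.6²/48) = 2.7544
df = 76.59 → 76 (Welch–Satterthwaite, rounded down)
t* = 2.376

CI: -43.90 ± 2.376 · 2.7544 = -43.90 ± 6.54 = (-50.44, -37.36)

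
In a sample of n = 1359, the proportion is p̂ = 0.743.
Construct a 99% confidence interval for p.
(0.712, 0.774)

Proportion CI:
SE = √(p̂(1-p̂)/n) = √(0.743 · 0.257 / 1359) = 0.01185

z* = 2.576
Margin = z* · SE = 2.576 · 0.01185 = 0.0305

CI: 0.743 ± 0.0305 = (0.712, 0.774)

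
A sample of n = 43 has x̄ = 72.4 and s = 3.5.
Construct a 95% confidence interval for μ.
(71.32, 73.48)

t-interval (σ unknown):
df = n - 1 = 42
t* = 2.018 for 95% confidence

Margin of error = t* · s/√n = 2.018 · 3.5/√43 = 1.08

CI: (71.32, 73.48)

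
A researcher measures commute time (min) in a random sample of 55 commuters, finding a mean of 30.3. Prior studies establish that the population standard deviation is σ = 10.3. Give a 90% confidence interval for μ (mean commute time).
(28.02, 32.58)

z-interval (σ known):
z* = 1.645 for 90% confidence

Margin of error = z* · σ/√n = 1.645 · 10.3/√55 = 2.28

CI: (30.3 - 2.28, 30.3 + 2.28) = (28.02, 32.58)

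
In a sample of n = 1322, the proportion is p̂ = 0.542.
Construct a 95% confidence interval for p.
(0.515, 0.569)

Proportion CI:
SE = √(p̂(1-p̂)/n) = √(0.542 · 0.458 / 1322) = 0.01370

z* = 1.960
Margin = z* · SE = 1.960 · 0.01370 = 0.0269

CI: 0.542 ± 0.0269 = (0.515, 0.569)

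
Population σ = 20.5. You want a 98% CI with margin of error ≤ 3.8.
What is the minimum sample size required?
n ≥ 158

For margin E ≤ 3.8:
n ≥ (z* · σ / E)²
n ≥ (2.326 · 20.5 / 3.8)²
n ≥ 157.46

Minimum n = 158 (rounding up)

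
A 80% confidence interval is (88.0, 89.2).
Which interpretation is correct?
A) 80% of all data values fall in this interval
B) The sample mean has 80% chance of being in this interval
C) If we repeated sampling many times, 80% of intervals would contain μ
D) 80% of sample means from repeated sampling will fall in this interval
C

A) Wrong — a CI is about the parameter μ, not individual data values.
B) Wrong — x̄ is observed and sits in the interval by construction.
C) Correct — this is the frequentist long-run coverage interpretation.
D) Wrong — coverage applies to intervals containing μ, not to future x̄ values.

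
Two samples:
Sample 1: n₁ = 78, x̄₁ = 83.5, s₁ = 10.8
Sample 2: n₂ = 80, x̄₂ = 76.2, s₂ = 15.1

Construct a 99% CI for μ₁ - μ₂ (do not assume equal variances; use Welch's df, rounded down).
(1.86, 12.74)

Difference: x̄₁ - x̄₂ = 7.30
SE = √(s₁²/n₁ + s₂²/n₂) = √(10.8²/78 + 15.1²/80) = 2.0846
df = 143.20 → 143 (Welch–Satterthwaite, rounded down)
t* = 2.611

CI: 7.30 ± 2.611 · 2.0846 = 7.30 ± 5.44 = (1.86, 12.74)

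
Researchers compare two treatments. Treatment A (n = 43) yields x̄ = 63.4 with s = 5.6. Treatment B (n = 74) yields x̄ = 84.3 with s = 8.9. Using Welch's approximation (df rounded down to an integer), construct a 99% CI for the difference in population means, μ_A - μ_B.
(-24.41, -17.39)

Difference: x̄₁ - x̄₂ = -20.90
SE = √(s₁²/n₁ + s₂²/n₂) = √(5.6²/43 + 8.9²/74) = 1.3415
df = 114.21 → 114 (Welch–Satterthwaite, rounded down)
t* = 2.620

CI: -20.90 ± 2.620 · 1.3415 = -20.90 ± 3.51 = (-24.41, -17.39)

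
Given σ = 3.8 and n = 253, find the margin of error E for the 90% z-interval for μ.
Margin of error = 0.39

Margin of error = z* · σ/√n
= 1.645 · 3.8/√253
= 1.645 · 3.8/15.9060
= 0.39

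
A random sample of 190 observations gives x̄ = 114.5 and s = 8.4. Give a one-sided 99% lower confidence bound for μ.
μ ≥ 113.07

Lower bound (one-sided):
t* = 2.346 (one-sided for 99%)
Lower bound = x̄ - t* · s/√n = 114.5 - 2.346 · 8.4/√190 = 113.07

We are 99% confident that μ ≥ 113.07.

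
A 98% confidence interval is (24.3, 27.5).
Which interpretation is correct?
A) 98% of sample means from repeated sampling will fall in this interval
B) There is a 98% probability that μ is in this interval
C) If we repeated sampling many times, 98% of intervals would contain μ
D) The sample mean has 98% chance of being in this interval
C

A) Wrong — coverage applies to intervals containing μ, not to future x̄ values.
B) Wrong — μ is fixed; the randomness lives in the interval, not in μ.
C) Correct — this is the frequentist long-run coverage interpretation.
D) Wrong — x̄ is observed and sits in the interval by construction.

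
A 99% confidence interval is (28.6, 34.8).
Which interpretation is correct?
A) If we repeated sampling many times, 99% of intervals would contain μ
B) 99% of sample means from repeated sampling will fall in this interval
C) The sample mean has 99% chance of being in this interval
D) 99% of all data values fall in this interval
A

A) Correct — this is the frequentist long-run coverage interpretation.
B) Wrong — coverage applies to intervals containing μ, not to future x̄ values.
C) Wrong — x̄ is observed and sits in the interval by construction.
D) Wrong — a CI is about the parameter μ, not individual data values.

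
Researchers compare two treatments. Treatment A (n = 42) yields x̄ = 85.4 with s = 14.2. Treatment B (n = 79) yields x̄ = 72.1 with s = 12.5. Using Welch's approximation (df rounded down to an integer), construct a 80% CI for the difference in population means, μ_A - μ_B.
(9.93, 16.67)

Difference: x̄₁ - x̄₂ = 13.30
SE = √(s₁²/n₁ + s₂²/n₂) = √(14.2²/42 + 12.5²/79) = 2.6036
df = 75.05 → 75 (Welch–Satterthwaite, rounded down)
t* = 1.293

CI: 13.30 ± 1.293 · 2.6036 = 13.30 ± 3.37 = (9.93, 16.67)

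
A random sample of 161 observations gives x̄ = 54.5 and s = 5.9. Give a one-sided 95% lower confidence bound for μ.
μ ≥ 53.73

Lower bound (one-sided):
t* = 1.654 (one-sided for 95%)
Lower bound = x̄ - t* · s/√n = 54.5 - 1.654 · 5.9/√161 = 53.73

We are 95% confident that μ ≥ 53.73.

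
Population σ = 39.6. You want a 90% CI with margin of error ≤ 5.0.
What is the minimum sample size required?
n ≥ 170

For margin E ≤ 5.0:
n ≥ (z* · σ / E)²
n ≥ (1.645 · 39.6 / 5.0)²
n ≥ 169.74

Minimum n = 170 (rounding up)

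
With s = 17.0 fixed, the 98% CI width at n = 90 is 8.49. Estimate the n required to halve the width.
n ≈ 360

CI width ∝ 1/√n
To reduce width by factor 2, need √n to grow by 2 → need 2² = 4 times as many samples.

Current: n = 90, width = 8.49
New: n = 360, width ≈ 4.19

Width reduced by factor of 8.49/4.19 = 2.03.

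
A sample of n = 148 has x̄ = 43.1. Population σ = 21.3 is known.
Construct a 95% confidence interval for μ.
(39.67, 46.53)

z-interval (σ known):
z* = 1.960 for 95% confidence

Margin of error = z* · σ/√n = 1.960 · 21.3/√148 = 3.43

CI: (43.1 - 3.43, 43.1 + 3.43) = (39.67, 46.53)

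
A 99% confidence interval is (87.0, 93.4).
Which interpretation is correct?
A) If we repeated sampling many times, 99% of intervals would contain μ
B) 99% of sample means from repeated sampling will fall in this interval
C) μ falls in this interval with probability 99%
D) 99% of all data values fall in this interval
A

A) Correct — this is the frequentist long-run coverage interpretation.
B) Wrong — coverage applies to intervals containing μ, not to future x̄ values.
C) Wrong — μ is fixed; the randomness lives in the interval, not in μ.
D) Wrong — a CI is about the parameter μ, not individual data values.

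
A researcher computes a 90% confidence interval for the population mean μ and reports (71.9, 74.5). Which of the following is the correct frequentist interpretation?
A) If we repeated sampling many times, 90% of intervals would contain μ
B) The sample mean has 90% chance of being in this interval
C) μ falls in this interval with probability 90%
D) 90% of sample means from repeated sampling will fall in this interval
A

A) Correct — this is the frequentist long-run coverage interpretation.
B) Wrong — x̄ is observed and sits in the interval by construction.
C) Wrong — μ is fixed; the randomness lives in the interval, not in μ.
D) Wrong — coverage applies to intervals containing μ, not to future x̄ values.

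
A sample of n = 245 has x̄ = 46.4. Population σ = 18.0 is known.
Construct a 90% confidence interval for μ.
(44.51, 48.29)

z-interval (σ known):
z* = 1.645 for 90% confidence

Margin of error = z* · σ/√n = 1.645 · 18.0/√245 = 1.89

CI: (46.4 - 1.89, 46.4 + 1.89) = (44.51, 48.29)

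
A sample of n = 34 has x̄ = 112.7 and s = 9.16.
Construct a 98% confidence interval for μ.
(108.86, 116.54)

t-interval (σ unknown):
df = n - 1 = 33
t* = 2.445 for 98% confidence

Margin of error = t* · s/√n = 2.445 · 9.16/√34 = 3.84

CI: (108.86, 116.54)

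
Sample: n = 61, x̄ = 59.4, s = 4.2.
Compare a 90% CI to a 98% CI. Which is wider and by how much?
98% CI is wider by 0.77

df = 60
90% CI: t* = 1.671, (58.50, 60.30), width = 2 · t* · s/√n = 1.80
98% CI: t* = 2.390, (58.11, 60.69), width = 2 · t* · s/√n = 2.57

The 98% CI is wider by 2.57 - 1.80 = 0.77.
Higher confidence requires a wider interval.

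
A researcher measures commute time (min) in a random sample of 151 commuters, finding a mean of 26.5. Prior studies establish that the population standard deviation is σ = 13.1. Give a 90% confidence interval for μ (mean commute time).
(24.75, 28.25)

z-interval (σ known):
z* = 1.645 for 90% confidence

Margin of error = z* · σ/√n = 1.645 · 13.1/√151 = 1.75

CI: (26.5 - 1.75, 26.5 + 1.75) = (24.75, 28.25)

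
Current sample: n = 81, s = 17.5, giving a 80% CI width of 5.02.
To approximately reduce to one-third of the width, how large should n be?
n ≈ 729

CI width ∝ 1/√n
To reduce width by factor 3, need √n to grow by 3 → need 3² = 9 times as many samples.

Current: n = 81, width = 5.02
New: n = 729, width ≈ 1.66

Width reduced by factor of 5.02/1.66 = 3.02.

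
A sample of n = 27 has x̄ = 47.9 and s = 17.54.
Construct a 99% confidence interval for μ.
(38.52, 57.28)

t-interval (σ unknown):
df = n - 1 = 26
t* = 2.779 for 99% confidence

Margin of error = t* · s/√n = 2.779 · 17.54/√27 = 9.38

CI: (38.52, 57.28)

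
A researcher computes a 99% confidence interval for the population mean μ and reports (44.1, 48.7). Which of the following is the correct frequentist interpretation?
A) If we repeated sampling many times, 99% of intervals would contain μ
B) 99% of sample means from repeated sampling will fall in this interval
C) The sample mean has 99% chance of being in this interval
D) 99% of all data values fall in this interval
A

A) Correct — this is the frequentist long-run coverage interpretation.
B) Wrong — coverage applies to intervals containing μ, not to future x̄ values.
C) Wrong — x̄ is observed and sits in the interval by construction.
D) Wrong — a CI is about the parameter μ, not individual data values.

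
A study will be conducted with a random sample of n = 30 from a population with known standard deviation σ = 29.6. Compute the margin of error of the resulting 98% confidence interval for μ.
Margin of error = 12.57

Margin of error = z* · σ/√n
= 2.326 · 29.6/√30
= 2.326 · 29.6/5.4772
= 12.57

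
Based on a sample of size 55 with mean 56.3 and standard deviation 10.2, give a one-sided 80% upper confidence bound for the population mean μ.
μ ≤ 57.47

Upper bound (one-sided):
t* = 0.848 (one-sided for 80%)
Upper bound = x̄ + t* · s/√n = 56.3 + 0.848 · 10.2/√55 = 57.47

We are 80% confident that μ ≤ 57.47.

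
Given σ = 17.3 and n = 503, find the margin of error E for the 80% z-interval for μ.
Margin of error = 0.99

Margin of error = z* · σ/√n
= 1.282 · 17.3/√503
= 1.282 · 17.3/22.4277
= 0.99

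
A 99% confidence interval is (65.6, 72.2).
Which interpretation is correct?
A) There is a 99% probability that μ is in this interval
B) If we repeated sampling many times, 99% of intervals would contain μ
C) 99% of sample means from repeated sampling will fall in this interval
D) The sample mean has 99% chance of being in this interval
B

A) Wrong — μ is fixed; the randomness lives in the interval, not in μ.
B) Correct — this is the frequentist long-run coverage interpretation.
C) Wrong — coverage applies to intervals containing μ, not to future x̄ values.
D) Wrong — x̄ is observed and sits in the interval by construction.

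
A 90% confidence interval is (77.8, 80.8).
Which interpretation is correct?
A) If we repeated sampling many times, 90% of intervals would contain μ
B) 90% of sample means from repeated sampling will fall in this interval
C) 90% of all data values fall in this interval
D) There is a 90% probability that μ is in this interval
A

A) Correct — this is the frequentist long-run coverage interpretation.
B) Wrong — coverage applies to intervals containing μ, not to future x̄ values.
C) Wrong — a CI is about the parameter μ, not individual data values.
D) Wrong — μ is fixed; the randomness lives in the interval, not in μ.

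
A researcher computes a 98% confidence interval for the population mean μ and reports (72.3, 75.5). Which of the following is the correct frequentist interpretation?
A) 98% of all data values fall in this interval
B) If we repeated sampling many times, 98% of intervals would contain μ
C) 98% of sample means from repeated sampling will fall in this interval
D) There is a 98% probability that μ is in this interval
B

A) Wrong — a CI is about the parameter μ, not individual data values.
B) Correct — this is the frequentist long-run coverage interpretation.
C) Wrong — coverage applies to intervals containing μ, not to future x̄ values.
D) Wrong — μ is fixed; the randomness lives in the interval, not in μ.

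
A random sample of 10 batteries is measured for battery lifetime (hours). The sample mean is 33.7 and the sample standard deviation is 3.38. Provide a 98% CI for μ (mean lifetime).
(30.68, 36.72)

t-interval (σ unknown):
df = n - 1 = 9
t* = 2.821 for 98% confidence

Margin of error = t* · s/√n = 2.821 · 3.38/√10 = 3.02

CI: (30.68, 36.72)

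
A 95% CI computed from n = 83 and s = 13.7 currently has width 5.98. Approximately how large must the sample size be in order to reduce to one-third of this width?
n ≈ 747

CI width ∝ 1/√n
To reduce width by factor 3, need √n to grow by 3 → need 3² = 9 times as many samples.

Current: n = 83, width = 5.98
New: n = 747, width ≈ 1.97

Width reduced by factor of 5.98/1.97 = 3.04.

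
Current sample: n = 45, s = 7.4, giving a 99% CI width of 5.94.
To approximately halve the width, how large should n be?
n ≈ 180

CI width ∝ 1/√n
To reduce width by factor 2, need √n to grow by 2 → need 2² = 4 times as many samples.

Current: n = 45, width = 5.94
New: n = 180, width ≈ 2.87

Width reduced by factor of 5.94/2.87 = 2.07.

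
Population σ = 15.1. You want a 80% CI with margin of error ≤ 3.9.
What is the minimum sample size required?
n ≥ 25

For margin E ≤ 3.9:
n ≥ (z* · σ / E)²
n ≥ (1.282 · 15.1 / 3.9)²
n ≥ 24.64

Minimum n = 25 (rounding up)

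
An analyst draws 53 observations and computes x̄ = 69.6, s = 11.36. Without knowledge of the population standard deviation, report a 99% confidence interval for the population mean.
(65.43, 73.77)

t-interval (σ unknown):
df = n - 1 = 52
t* = 2.674 for 99% confidence

Margin of error = t* · s/√n = 2.674 · 11.36/√53 = 4.17

CI: (65.43, 73.77)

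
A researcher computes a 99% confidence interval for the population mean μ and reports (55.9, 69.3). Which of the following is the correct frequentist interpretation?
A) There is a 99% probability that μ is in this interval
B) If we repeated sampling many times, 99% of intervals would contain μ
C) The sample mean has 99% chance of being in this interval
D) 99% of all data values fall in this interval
B

A) Wrong — μ is fixed; the randomness lives in the interval, not in μ.
B) Correct — this is the frequentist long-run coverage interpretation.
C) Wrong — x̄ is observed and sits in the interval by construction.
D) Wrong — a CI is about the parameter μ, not individual data values.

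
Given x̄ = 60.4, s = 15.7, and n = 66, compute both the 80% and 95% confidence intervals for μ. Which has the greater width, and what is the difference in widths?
95% CI is wider by 2.71

df = 65
80% CI: t* = 1.295, (57.90, 62.90), width = 2 · t* · s/√n = 5.01
95% CI: t* = 1.997, (56.54, 64.26), width = 2 · t* · s/√n = 7.72

The 95% CI is wider by 7.72 - 5.01 = 2.71.
Higher confidence requires a wider interval.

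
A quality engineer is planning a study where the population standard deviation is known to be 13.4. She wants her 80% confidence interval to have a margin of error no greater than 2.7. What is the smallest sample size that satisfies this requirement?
n ≥ 41

For margin E ≤ 2.7:
n ≥ (z* · σ / E)²
n ≥ (1.282 · 13.4 / 2.7)²
n ≥ 40.48

Minimum n = 41 (rounding up)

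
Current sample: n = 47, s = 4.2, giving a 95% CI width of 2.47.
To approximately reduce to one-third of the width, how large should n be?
n ≈ 423

CI width ∝ 1/√n
To reduce width by factor 3, need √n to grow by 3 → need 3² = 9 times as many samples.

Current: n = 47, width = 2.47
New: n = 423, width ≈ 0.80

Width reduced by factor of 2.47/0.80 = 3.09.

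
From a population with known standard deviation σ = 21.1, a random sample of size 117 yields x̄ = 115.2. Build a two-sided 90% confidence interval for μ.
(111.99, 118.41)

z-interval (σ known):
z* = 1.645 for 90% confidence

Margin of error = z* · σ/√n = 1.645 · 21.1/√117 = 3.21

CI: (115.2 - 3.21, 115.2 + 3.21) = (111.99, 118.41)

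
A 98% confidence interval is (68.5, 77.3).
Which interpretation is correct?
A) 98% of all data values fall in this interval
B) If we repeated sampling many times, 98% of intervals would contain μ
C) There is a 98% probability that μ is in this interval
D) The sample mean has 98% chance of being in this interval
B

A) Wrong — a CI is about the parameter μ, not individual data values.
B) Correct — this is the frequentist long-run coverage interpretation.
C) Wrong — μ is fixed; the randomness lives in the interval, not in μ.
D) Wrong — x̄ is observed and sits in the interval by construction.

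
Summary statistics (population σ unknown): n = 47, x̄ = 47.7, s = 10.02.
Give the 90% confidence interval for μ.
(45.25, 50.15)

t-interval (σ unknown):
df = n - 1 = 46
t* = 1.679 for 90% confidence

Margin of error = t* · s/√n = 1.679 · 10.02/√47 = 2.45

CI: (45.25, 50.15)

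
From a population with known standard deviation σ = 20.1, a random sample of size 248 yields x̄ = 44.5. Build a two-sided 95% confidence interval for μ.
(42.00, 47.00)

z-interval (σ known):
z* = 1.960 for 95% confidence

Margin of error = z* · σ/√n = 1.960 · 20.1/√248 = 2.50

CI: (44.5 - 2.50, 44.5 + 2.50) = (42.00, 47.00)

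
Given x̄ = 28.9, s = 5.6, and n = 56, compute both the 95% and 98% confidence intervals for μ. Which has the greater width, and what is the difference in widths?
98% CI is wider by 0.59

df = 55
95% CI: t* = 2.004, (27.40, 30.40), width = 2 · t* · s/√n = 3.00
98% CI: t* = 2.396, (27.11, 30.69), width = 2 · t* · s/√n = 3.59

The 98% CI is wider by 3.59 - 3.00 = 0.59.
Higher confidence requires a wider interval.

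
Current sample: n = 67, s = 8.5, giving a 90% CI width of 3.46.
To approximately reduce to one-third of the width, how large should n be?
n ≈ 603

CI width ∝ 1/√n
To reduce width by factor 3, need √n to grow by 3 → need 3² = 9 times as many samples.

Current: n = 67, width = 3.46
New: n = 603, width ≈ 1.14

Width reduced by factor of 3.46/1.14 = 3.04.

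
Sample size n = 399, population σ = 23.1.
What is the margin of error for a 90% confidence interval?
Margin of error = 1.90

Margin of error = z* · σ/√n
= 1.645 · 23.1/√399
= 1.645 · 23.1/19.9750
= 1.90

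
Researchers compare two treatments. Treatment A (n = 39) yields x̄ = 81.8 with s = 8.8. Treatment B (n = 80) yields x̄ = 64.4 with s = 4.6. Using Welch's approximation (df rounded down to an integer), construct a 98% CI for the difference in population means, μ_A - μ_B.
(13.79, 21.01)

Difference: x̄₁ - x̄₂ = 17.40
SE = √(s₁²/n₁ + s₂²/n₂) = √(8.8²/39 + 4.6²/80) = 1.5000
df = 48.38 → 48 (Welch–Satterthwaite, rounded down)
t* = 2.407

CI: 17.40 ± 2.407 · 1.5000 = 17.40 ± 3.61 = (13.79, 21.01)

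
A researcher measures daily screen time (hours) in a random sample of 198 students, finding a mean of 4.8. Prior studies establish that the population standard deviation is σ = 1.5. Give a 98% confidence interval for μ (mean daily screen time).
(4.55, 5.05)

z-interval (σ known):
z* = 2.326 for 98% confidence

Margin of error = z* · σ/√n = 2.326 · 1.5/√198 = 0.25

CI: (4.8 - 0.25, 4.8 + 0.25) = (4.55, 5.05)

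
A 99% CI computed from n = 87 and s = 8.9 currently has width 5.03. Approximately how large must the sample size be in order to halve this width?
n ≈ 348

CI width ∝ 1/√n
To reduce width by factor 2, need √n to grow by 2 → need 2² = 4 times as many samples.

Current: n = 87, width = 5.03
New: n = 348, width ≈ 2.47

Width reduced by factor of 5.03/2.47 = 2.04.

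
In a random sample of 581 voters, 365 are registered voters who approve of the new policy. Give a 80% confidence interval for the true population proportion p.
(0.603, 0.654)

Proportion CI:
p̂ = 365/581 = 0.62823
SE = √(p̂(1-p̂)/n) = √(0.62823 · 0.37177 / 581) = 0.02005

z* = 1.282
Margin = z* · SE = 1.282 · 0.02005 = 0.0257

CI: 0.62823 ± 0.0257 = (0.603, 0.654)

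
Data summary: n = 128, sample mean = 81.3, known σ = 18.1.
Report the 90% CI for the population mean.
(78.67, 83.93)

z-interval (σ known):
z* = 1.645 for 90% confidence

Margin of error = z* · σ/√n = 1.645 · 18.1/√128 = 2.63

CI: (81.3 - 2.63, 81.3 + 2.63) = (78.67, 83.93)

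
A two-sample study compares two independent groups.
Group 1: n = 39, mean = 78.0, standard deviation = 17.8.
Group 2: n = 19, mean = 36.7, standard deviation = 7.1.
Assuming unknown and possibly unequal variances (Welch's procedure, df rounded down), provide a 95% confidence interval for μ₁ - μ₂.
(34.72, 47.88)

Difference: x̄₁ - x̄₂ = 41.30
SE = √(s₁²/n₁ + s₂²/n₂) = √(17.8²/39 + 7.1²/19) = 3.2829
df = 54.58 → 54 (Welch–Satterthwaite, rounded down)
t* = 2.005

CI: 41.30 ± 2.005 · 3.2829 = 41.30 ± 6.58 = (34.72, 47.88)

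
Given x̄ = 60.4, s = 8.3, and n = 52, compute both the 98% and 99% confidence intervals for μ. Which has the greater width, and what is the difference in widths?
99% CI is wider by 0.63

df = 51
98% CI: t* = 2.402, (57.64, 63.16), width = 2 · t* · s/√n = 5.53
99% CI: t* = 2.676, (57.32, 63.48), width = 2 · t* · s/√n = 6.16

The 99% CI is wider by 6.16 - 5.53 = 0.63.
Higher confidence requires a wider interval.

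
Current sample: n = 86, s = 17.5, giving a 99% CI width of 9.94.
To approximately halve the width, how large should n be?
n ≈ 344

CI width ∝ 1/√n
To reduce width by factor 2, need √n to grow by 2 → need 2² = 4 times as many samples.

Current: n = 86, width = 9.94
New: n = 344, width ≈ 4.89

Width reduced by factor of 9.94/4.89 = 2.03.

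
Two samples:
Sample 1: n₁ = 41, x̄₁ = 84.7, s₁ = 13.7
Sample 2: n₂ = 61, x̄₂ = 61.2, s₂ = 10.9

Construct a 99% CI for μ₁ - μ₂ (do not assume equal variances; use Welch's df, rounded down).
(16.74, 30.26)

Difference: x̄₁ - x̄₂ = 23.50
SE = √(s₁²/n₁ + s₂²/n₂) = √(13.7²/41 + 10.9²/61) = 2.5545
df = 72.53 → 72 (Welch–Satterthwaite, rounded down)
t* = 2.646

CI: 23.50 ± 2.646 · 2.5545 = 23.50 ± 6.76 = (16.74, 30.26)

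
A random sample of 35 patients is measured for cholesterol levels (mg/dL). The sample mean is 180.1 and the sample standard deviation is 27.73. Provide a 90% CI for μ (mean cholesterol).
(172.17, 188.03)

t-interval (σ unknown):
df = n - 1 = 34
t* = 1.691 for 90% confidence

Margin of error = t* · s/√n = 1.691 · 27.73/√35 = 7.93

CI: (172.17, 188.03)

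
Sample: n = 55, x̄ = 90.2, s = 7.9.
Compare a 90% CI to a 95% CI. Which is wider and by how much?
95% CI is wider by 0.70

df = 54
90% CI: t* = 1.674, (88.42, 91.98), width = 2 · t* · s/√n = 3.57
95% CI: t* = 2.005, (88.06, 92.34), width = 2 · t* · s/√n = 4.27

The 95% CI is wider by 4.27 - 3.57 = 0.70.
Higher confidence requires a wider interval.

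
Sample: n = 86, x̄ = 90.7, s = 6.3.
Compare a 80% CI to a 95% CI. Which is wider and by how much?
95% CI is wider by 0.94

df = 85
80% CI: t* = 1.292, (89.82, 91.58), width = 2 · t* · s/√n = 1.76
95% CI: t* = 1.988, (89.35, 92.05), width = 2 · t* · s/√n = 2.70

The 95% CI is wider by 2.70 - 1.76 = 0.94.
Higher confidence requires a wider interval.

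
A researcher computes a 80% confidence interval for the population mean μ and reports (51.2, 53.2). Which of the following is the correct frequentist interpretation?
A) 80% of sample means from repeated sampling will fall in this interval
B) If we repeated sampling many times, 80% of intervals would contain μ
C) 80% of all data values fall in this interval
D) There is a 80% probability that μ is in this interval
B

A) Wrong — coverage applies to intervals containing μ, not to future x̄ values.
B) Correct — this is the frequentist long-run coverage interpretation.
C) Wrong — a CI is about the parameter μ, not individual data values.
D) Wrong — μ is fixed; the randomness lives in the interval, not in μ.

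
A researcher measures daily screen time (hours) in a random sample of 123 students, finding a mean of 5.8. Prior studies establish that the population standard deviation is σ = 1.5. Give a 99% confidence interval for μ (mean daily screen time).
(5.45, 6.15)

z-interval (σ known):
z* = 2.576 for 99% confidence

Margin of error = z* · σ/√n = 2.576 · 1.5/√123 = 0.35

CI: (5.8 - 0.35, 5.8 + 0.35) = (5.45, 6.15)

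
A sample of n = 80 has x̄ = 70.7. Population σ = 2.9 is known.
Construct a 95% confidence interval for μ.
(70.06, 71.34)

z-interval (σ known):
z* = 1.960 for 95% confidence

Margin of error = z* · σ/√n = 1.960 · 2.9/√80 = 0.64

CI: (70.7 - 0.64, 70.7 + 0.64) = (70.06, 71.34)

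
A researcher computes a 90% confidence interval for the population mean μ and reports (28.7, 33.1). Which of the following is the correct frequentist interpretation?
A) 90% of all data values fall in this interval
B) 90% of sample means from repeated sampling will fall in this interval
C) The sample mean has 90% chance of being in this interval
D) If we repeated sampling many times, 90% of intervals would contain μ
D

A) Wrong — a CI is about the parameter μ, not individual data values.
B) Wrong — coverage applies to intervals containing μ, not to future x̄ values.
C) Wrong — x̄ is observed and sits in the interval by construction.
D) Correct — this is the frequentist long-run coverage interpretation.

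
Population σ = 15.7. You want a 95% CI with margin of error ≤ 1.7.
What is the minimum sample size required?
n ≥ 328

For margin E ≤ 1.7:
n ≥ (z* · σ / E)²
n ≥ (1.960 · 15.7 / 1.7)²
n ≥ 327.65

Minimum n = 328 (rounding up)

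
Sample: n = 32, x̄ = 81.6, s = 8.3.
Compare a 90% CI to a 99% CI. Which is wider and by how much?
99% CI is wider by 3.07

df = 31
90% CI: t* = 1.696, (79.11, 84.09), width = 2 · t* · s/√n = 4.98
99% CI: t* = 2.744, (77.57, 85.63), width = 2 · t* · s/√n = 8.05

The 99% CI is wider by 8.05 - 4.98 = 3.07.
Higher confidence requires a wider interval.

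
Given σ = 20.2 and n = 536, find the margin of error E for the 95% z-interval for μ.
Margin of error = 1.71

Margin of error = z* · σ/√n
= 1.960 · 20.2/√536
= 1.960 · 20.2/23.1517
= 1.71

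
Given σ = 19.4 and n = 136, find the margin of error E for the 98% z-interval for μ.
Margin of error = 3.87

Margin of error = z* · σ/√n
= 2.326 · 19.4/√136
= 2.326 · 19.4/11.6619
= 3.87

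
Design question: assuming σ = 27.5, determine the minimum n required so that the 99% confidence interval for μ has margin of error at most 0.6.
n ≥ 13940

For margin E ≤ 0.6:
n ≥ (z* · σ / E)²
n ≥ (2.576 · 27.5 / 0.6)²
n ≥ 13939.74

Minimum n = 13940 (rounding up)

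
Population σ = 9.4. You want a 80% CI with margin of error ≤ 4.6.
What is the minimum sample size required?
n ≥ 7

For margin E ≤ 4.6:
n ≥ (z* · σ / E)²
n ≥ (1.282 · 9.4 / 4.6)²
n ≥ 6.86

Minimum n = 7 (rounding up)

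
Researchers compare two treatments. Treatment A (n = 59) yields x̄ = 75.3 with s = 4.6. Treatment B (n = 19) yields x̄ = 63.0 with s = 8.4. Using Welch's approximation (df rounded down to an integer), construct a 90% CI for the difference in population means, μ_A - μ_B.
(8.83, 15.77)

Difference: x̄₁ - x̄₂ = 12.30
SE = √(s₁²/n₁ + s₂²/n₂) = √(4.6²/59 + 8.4²/19) = 2.0180
df = 21.58 → 21 (Welch–Satterthwaite, rounded down)
t* = 1.721

CI: 12.30 ± 1.721 · 2.0180 = 12.30 ± 3.47 = (8.83, 15.77)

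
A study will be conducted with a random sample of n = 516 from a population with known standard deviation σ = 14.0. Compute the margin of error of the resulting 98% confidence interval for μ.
Margin of error = 1.43

Margin of error = z* · σ/√n
= 2.326 · 14.0/√516
= 2.326 · 14.0/22.7156
= 1.43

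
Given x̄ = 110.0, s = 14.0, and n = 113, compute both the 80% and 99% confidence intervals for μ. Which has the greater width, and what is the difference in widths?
99% CI is wider by 3.50

df = 112
80% CI: t* = 1.289, (108.30, 111.70), width = 2 · t* · s/√n = 3.40
99% CI: t* = 2.620, (106.55, 113.45), width = 2 · t* · s/√n = 6.90

The 99% CI is wider by 6.90 - 3.40 = 3.50.
Higher confidence requires a wider interval.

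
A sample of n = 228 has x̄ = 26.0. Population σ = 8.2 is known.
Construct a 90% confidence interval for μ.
(25.11, 26.89)

z-interval (σ known):
z* = 1.645 for 90% confidence

Margin of error = z* · σ/√n = 1.645 · 8.2/√228 = 0.89

CI: (26.0 - 0.89, 26.0 + 0.89) = (25.11, 26.89)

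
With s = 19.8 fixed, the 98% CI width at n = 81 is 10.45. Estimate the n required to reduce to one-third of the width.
n ≈ 729

CI width ∝ 1/√n
To reduce width by factor 3, need √n to grow by 3 → need 3² = 9 times as many samples.

Current: n = 81, width = 10.45
New: n = 729, width ≈ 3.42

Width reduced by factor of 10.45/3.42 = 3.06.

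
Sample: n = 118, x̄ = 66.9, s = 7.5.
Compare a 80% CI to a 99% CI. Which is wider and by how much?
99% CI is wider by 1.84

df = 117
80% CI: t* = 1.289, (66.01, 67.79), width = 2 · t* · s/√n = 1.78
99% CI: t* = 2.619, (65.09, 68.71), width = 2 · t* · s/√n = 3.62

The 99% CI is wider by 3.62 - 1.78 = 1.84.
Higher confidence requires a wider interval.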